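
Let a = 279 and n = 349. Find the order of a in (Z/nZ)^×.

87

Since 279 ∈ (Z/349Z)^×, its order divides φ(349) = 349 − 1 = 348 = 2^2 · 3 · 29.
Divisors of 348: 1, 2, 3, 4, 6, 12, 29, 58, 87, 116, 174, 348.
Test each divisor d:
279^1 ≡ 279 (mod 349)
279^2 ≡ 14 (mod 349)
279^3 ≡ 67 (mod 349)
279^4 ≡ 196 (mod 349)
279^6 ≡ 301 (mod 349)
279^12 ≡ 210 (mod 349)
279^29 ≡ 226 (mod 349)
279^58 ≡ 122 (mod 349)
279^87 ≡ 1 (mod 349) ✓
The smallest such exponent is 87, so the order of 279 is 87.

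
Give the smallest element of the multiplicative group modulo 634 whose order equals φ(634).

3

φ(634) = φ(2)·φ(317) = 1·316 = 316 = 2^2 · 79.
Test candidates g = 2, 3, … against the prime factors q ∈ {2, 79} of φ(634): g is a generator iff g^(316/q) ≢ 1 for every such q.
g = 2: gcd(2, 634) = 2 > 1, not a unit — skip.
g = 3: 3^158 ≡ 633; 3^4 ≡ 81 — none is 1, so 3 is a primitive root.
Hence the least primitive root of 634 is 3.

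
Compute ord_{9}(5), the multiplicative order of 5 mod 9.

Since 5 ∈ (Z/9Z)^×, its order divides φ(9) = φ(3^2) = 3·(3−1) = 6 = 2 · 3.
Divisors of 6: 1, 2, 3, 6.
Check 5^d mod 9 for each divisor in increasing order:
5^1 ≡ 5 (mod 9)
5^2 ≡ 7 (mod 9)
5^3 ≡ 8 (mod 9)
5^6 ≡ 1 (mod 9) ✓
Therefore the multiplicative order of 5 modulo 9 is 6.

6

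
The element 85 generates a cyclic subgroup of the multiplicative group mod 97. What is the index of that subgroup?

By Lagrange's theorem, ord_97(85) divides φ(97) = 97 − 1 = 96 = 2^5 · 3.
Divisors of 96: 1, 2, 3, 4, 6, 8, 12, 16, 24, 32, 48, 96.
Compute 85^d (mod 97) for the divisors d until we hit 1:
85^1 ≡ 85
85^2 ≡ 47
85^3 ≡ 18
85^4 ≡ 75
85^6 ≡ 33
85^8 ≡ 96
85^12 ≡ 22
85^16 ≡ 1
So ord_97(85) = 16, hence |⟨85⟩| = 16.
The index is φ(97) / ord(85) = 96 / 16 = 6.

6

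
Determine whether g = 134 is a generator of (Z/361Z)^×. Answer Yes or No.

No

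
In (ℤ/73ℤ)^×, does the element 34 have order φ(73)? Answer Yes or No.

φ(73) = 73 − 1 = 72 = 2^3 · 3^2.
An element g generates (Z/73Z)^× iff g^(72/q) ≢ 1 (mod 73) for each prime q ∈ {2, 3}.
34^36 ≡ 72 (mod 73)  [q = 2: ≢ 1 ✓]
34^24 ≡ 64 (mod 73)  [q = 3: ≢ 1 ✓]
All checks pass, so 34 has order 72 and is a primitive root modulo 73.

Yes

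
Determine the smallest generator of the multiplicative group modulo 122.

7

φ(122) = φ(2)·φ(61) = 1·60 = 60 = 2^2 · 3 · 5.
Test candidates g = 2, 3, … against the prime factors q ∈ {2, 3, 5} of φ(122): g is a generator iff g^(60/q) ≢ 1 for every such q.
g = 2: gcd(2, 122) = 2 > 1, not a unit — skip.
g = 3: 3^30 ≡ 1 — hits 1, so not a primitive root.
g = 4: gcd(4, 122) = 2 > 1, not a unit — skip.
g = 5: 5^30 ≡ 1 — hits 1, so not a primitive root.
g = 6: gcd(6, 122) = 2 > 1, not a unit — skip.
g = 7: 7^30 ≡ 121; 7^20 ≡ 47; 7^12 ≡ 95 — none is 1, so 7 is a primitive root.
The smallest primitive root modulo 122 is 7.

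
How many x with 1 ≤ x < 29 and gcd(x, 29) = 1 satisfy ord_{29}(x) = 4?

2

φ(29) = 29 − 1 = 28 = 2^2 · 7.
(Z/29Z)^× is cyclic (|G| = 28); a cyclic group of order m has exactly φ(d) elements of each order d | m, and none otherwise.
4 = 2^2 divides 28, and φ(4) = 2.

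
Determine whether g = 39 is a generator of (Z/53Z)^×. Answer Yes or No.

φ(53) = 53 − 1 = 52 = 2^2 · 13.
Test 39^(52/q) mod 53 for each prime factor q of 52:
39^26 ≡ 52 (mod 53)  [q = 2: ≢ 1 ✓]
39^4 ≡ 44 (mod 53)  [q = 13: ≢ 1 ✓]
None equal 1, so ord_53(39) = 52: 39 is a primitive root.

Yes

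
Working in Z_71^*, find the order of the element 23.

14

ord(23) | φ(71) = 71 − 1 = 70 = 2 · 5 · 7.
Divisors of 70: 1, 2, 5, 7, 10, 14, 35, 70.
Test each divisor d:
23^1 ≡ 23 (mod 71)
23^2 ≡ 32 (mod 71)
23^5 ≡ 51 (mod 71)
23^7 ≡ 70 (mod 71)
23^10 ≡ 45 (mod 71)
23^14 ≡ 1 (mod 71) ✓
Hence ord(23) = 14.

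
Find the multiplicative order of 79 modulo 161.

66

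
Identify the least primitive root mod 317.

φ(317) = 317 − 1 = 316 = 2^2 · 79.
Test candidates g = 2, 3, … against the prime factors q ∈ {2, 79} of φ(317): g is a generator iff g^(316/q) ≢ 1 for every such q.
g = 2: 2^158 ≡ 316; 2^4 ≡ 16 — none is 1, so 2 is a primitive root.
The smallest primitive root modulo 317 is 2.

2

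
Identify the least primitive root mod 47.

φ(47) = 47 − 1 = 46 = 2 · 23.
Test candidates g = 2, 3, … against the prime factors q ∈ {2, 23} of φ(47): g is a generator iff g^(46/q) ≢ 1 for every such q.
g = 2: 2^23 ≡ 1 — hits 1, so not a primitive root.
g = 3: 3^23 ≡ 1 — hits 1, so not a primitive root.
g = 4: 4^23 ≡ 1 — hits 1, so not a primitive root.
g = 5: 5^23 ≡ 46; 5^2 ≡ 25 — none is 1, so 5 is a primitive root.
So 5 is the smallest generator of (Z/47Z)^×.

5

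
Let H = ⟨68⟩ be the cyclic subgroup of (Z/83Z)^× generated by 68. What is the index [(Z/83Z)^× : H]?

2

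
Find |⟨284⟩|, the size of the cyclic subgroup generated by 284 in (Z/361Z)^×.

38

By Lagrange's theorem, ord_361(284) divides φ(361) = φ(19^2) = 19·(19−1) = 342 = 2 · 3^2 · 19.
Divisors of 342: 1, 2, 3, 6, 9, 18, 19, 38, 57, 114, 171, 342.
Check 284^d mod 361 for each divisor in increasing order:
284^1 ≡ 284 (mod 361)
284^2 ≡ 153 (mod 361)
284^3 ≡ 132 (mod 361)
284^6 ≡ 96 (mod 361)
284^9 ≡ 37 (mod 361)
284^18 ≡ 286 (mod 361)
284^19 ≡ 360 (mod 361)
284^38 ≡ 1 (mod 361) ✓
The smallest such exponent is 38, so the order of 284 is 38.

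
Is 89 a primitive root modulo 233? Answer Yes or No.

No

φ(233) = 233 − 1 = 232 = 2^3 · 29.
89 is a primitive root mod 233 iff 89^(φ(233)/q) ≢ 1 for every prime q | φ(233), i.e. q ∈ {2, 29}.
89^116 ≡ 1 (mod 233)  [q = 2: ≡ 1 ✗]
89^8 ≡ 1 (mod 233)  [q = 29: ≡ 1 ✗]
Since 89^116 ≡ 1, the order of 89 divides 116 < 232, so 89 is not a primitive root.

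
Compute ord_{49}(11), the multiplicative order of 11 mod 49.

21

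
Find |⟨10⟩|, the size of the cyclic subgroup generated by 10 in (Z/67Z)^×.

33

By Lagrange's theorem, ord_67(10) divides φ(67) = 67 − 1 = 66 = 2 · 3 · 11.
Divisors of 66: 1, 2, 3, 6, 11, 22, 33, 66.
Compute 10^d (mod 67) for the divisors d until we hit 1:
10^1 ≡ 10 (mod 67)
10^2 ≡ 33 (mod 67)
10^3 ≡ 62 (mod 67)
10^6 ≡ 25 (mod 67)
10^11 ≡ 29 (mod 67)
10^22 ≡ 37 (mod 67)
10^33 ≡ 1 (mod 67) ✓
The smallest such exponent is 33, so the order of 10 is 33.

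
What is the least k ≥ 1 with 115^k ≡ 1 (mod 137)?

17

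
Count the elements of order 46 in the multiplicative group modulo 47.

φ(47) = 47 − 1 = 46 = 2 · 23.
In a cyclic group of order 46, there are φ(d) elements of order d for each divisor d of 46, and zero for non-divisors.
46 = 2 · 23 divides 46, and φ(46) = 22.

22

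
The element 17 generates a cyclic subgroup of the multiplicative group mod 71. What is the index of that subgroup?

By Lagrange's theorem, ord_71(17) divides φ(71) = 71 − 1 = 70 = 2 · 5 · 7.
Divisors of 70: 1, 2, 5, 7, 10, 14, 35, 70.
Compute 17^d (mod 71) for the divisors d until we hit 1:
17^1 ≡ 17
17^2 ≡ 5
17^5 ≡ 70
17^7 ≡ 66
17^10 ≡ 1
So ord_71(17) = 10, hence |⟨17⟩| = 10.
Index = |(Z/71Z)^×| / |⟨17⟩| = 70 / 10 = 7.

7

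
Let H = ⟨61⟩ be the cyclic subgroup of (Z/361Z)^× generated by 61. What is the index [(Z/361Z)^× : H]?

2

By Lagrange's theorem, ord_361(61) divides φ(361) = φ(19^2) = 19·(19−1) = 342 = 2 · 3^2 · 19.
Divisors of 342: 1, 2, 3, 6, 9, 18, 19, 38, 57, 114, 171, 342.
Evaluate successive powers at the divisors of 342:
61^1 ≡ 61 (mod 361)
61^2 ≡ 111 (mod 361)
61^3 ≡ 273 (mod 361)
61^6 ≡ 163 (mod 361)
61^9 ≡ 96 (mod 361)
61^18 ≡ 191 (mod 361)
61^19 ≡ 99 (mod 361)
61^38 ≡ 54 (mod 361)
61^57 ≡ 292 (mod 361)
61^114 ≡ 68 (mod 361)
61^171 ≡ 1 (mod 361) ✓
So ord_361(61) = 171, hence |⟨61⟩| = 171.
The index is φ(361) / ord(61) = 342 / 171 = 2.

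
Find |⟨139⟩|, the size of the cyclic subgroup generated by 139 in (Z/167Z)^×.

The order of 139 must divide φ(167) = 167 − 1 = 166 = 2 · 83.
Divisors of 166: 1, 2, 83, 166.
Test each divisor d:
139^1 ≡ 139 (mod 167)
139^2 ≡ 116 (mod 167)
139^83 ≡ 166 (mod 167)
139^166 ≡ 1 (mod 167) ✓
Hence ord(139) = 166.

166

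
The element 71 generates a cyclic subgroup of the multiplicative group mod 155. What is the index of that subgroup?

8

ord(71) | φ(155) = φ(5·31) = (5−1)·(31−1) = 4·30 = 120 = 2^3 · 3 · 5.
Divisors of 120: 1, 2, 3, 4, 5, 6, 8, 10, 12, 15, 20, 24, 30, 40, 60, 120.
Evaluate successive powers at the divisors of 120:
71^1 ≡ 71 (mod 155)
71^2 ≡ 81 (mod 155)
71^3 ≡ 16 (mod 155)
71^4 ≡ 51 (mod 155)
71^5 ≡ 56 (mod 155)
71^6 ≡ 101 (mod 155)
71^8 ≡ 121 (mod 155)
71^10 ≡ 36 (mod 155)
71^12 ≡ 126 (mod 155)
71^15 ≡ 1 (mod 155) ✓
So ord_155(71) = 15, hence |⟨71⟩| = 15.
The index is φ(155) / ord(71) = 120 / 15 = 8.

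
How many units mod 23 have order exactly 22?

10

φ(23) = 23 − 1 = 22 = 2 · 11.
(Z/23Z)^× is cyclic (|G| = 22); a cyclic group of order m has exactly φ(d) elements of each order d | m, and none otherwise.
22 = 2 · 11 divides 22, and φ(22) = 10.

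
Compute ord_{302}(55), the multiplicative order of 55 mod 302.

75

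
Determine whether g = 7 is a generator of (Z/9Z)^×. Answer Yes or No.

φ(9) = φ(3^2) = 3·(3−1) = 6 = 2 · 3.
It suffices to check that the order of 7 is not a proper divisor of 6: compute 7^(6/q) for q ∈ {2, 3}.
7^3 ≡ 1 (mod 9)  [q = 2: ≡ 1 ✗]
7^2 ≡ 4 (mod 9)  [q = 3: ≢ 1 ✓]
Since 7^3 ≡ 1, the order of 7 divides 3 < 6, so 7 is not a primitive root.

No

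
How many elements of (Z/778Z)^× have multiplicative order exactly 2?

1

φ(778) = φ(2)·φ(389) = 1·388 = 388 = 2^2 · 97.
(Z/778Z)^× is cyclic (|G| = 388); a cyclic group of order m has exactly φ(d) elements of each order d | m, and none otherwise.
2 | 388, and φ(2) = 2 − 1 = 1.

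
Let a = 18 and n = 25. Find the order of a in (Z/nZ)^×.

4

The order of 18 must divide φ(25) = φ(5^2) = 5·(5−1) = 20 = 2^2 · 5.
Divisors of 20: 1, 2, 4, 5, 10, 20.
Evaluate successive powers at the divisors of 20:
18^1 ≡ 18 (mod 25)
18^2 ≡ 24 (mod 25)
18^4 ≡ 1 (mod 25) ✓
Therefore the multiplicative order of 18 modulo 25 is 4.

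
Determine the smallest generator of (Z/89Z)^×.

φ(89) = 89 − 1 = 88 = 2^3 · 11.
Test candidates g = 2, 3, … against the prime factors q ∈ {2, 11} of φ(89): g is a generator iff g^(88/q) ≢ 1 for every such q.
g = 2: 2^44 ≡ 1 — hits 1, so not a primitive root.
g = 3: 3^44 ≡ 88; 3^8 ≡ 64 — none is 1, so 3 is a primitive root.
So 3 is the smallest generator of (Z/89Z)^×.

3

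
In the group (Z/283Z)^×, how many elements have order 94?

46

φ(283) = 283 − 1 = 282 = 2 · 3 · 47.
In a cyclic group of order 282, there are φ(d) elements of order d for each divisor d of 282, and zero for non-divisors.
94 = 2 · 47 divides 282, and φ(94) = 46.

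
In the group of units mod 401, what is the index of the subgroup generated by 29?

Since 29 ∈ (Z/401Z)^×, its order divides φ(401) = 401 − 1 = 400 = 2^4 · 5^2.
Divisors of 400: 1, 2, 4, 5, 8, 10, 16, 20, 25, 40, 50, 80, 100, 200, 400.
Compute 29^d (mod 401) for the divisors d until we hit 1:
29^1 ≡ 29 (mod 401)
29^2 ≡ 39 (mod 401)
29^4 ≡ 318 (mod 401)
29^5 ≡ 400 (mod 401)
29^8 ≡ 72 (mod 401)
29^10 ≡ 1 (mod 401) ✓
The order of 29 is 10, so the subgroup it generates has 10 elements.
The index is φ(401) / ord(29) = 400 / 10 = 40.

40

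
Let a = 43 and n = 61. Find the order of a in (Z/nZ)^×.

The order of 43 must divide φ(61) = 61 − 1 = 60 = 2^2 · 3 · 5.
Divisors of 60: 1, 2, 3, 4, 5, 6, 10, 12, 15, 20, 30, 60.
Evaluate successive powers at the divisors of 60:
43^1 ≡ 43
43^2 ≡ 19
43^3 ≡ 24
43^4 ≡ 56
43^5 ≡ 29
43^6 ≡ 27
43^10 ≡ 48
43^12 ≡ 58
43^15 ≡ 50
43^20 ≡ 47
43^30 ≡ 60
43^60 ≡ 1
Hence ord(43) = 60.

60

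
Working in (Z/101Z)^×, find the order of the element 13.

50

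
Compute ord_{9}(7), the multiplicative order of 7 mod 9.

3

By Lagrange's theorem, ord_9(7) divides φ(9) = φ(3^2) = 3·(3−1) = 6 = 2 · 3.
Divisors of 6: 1, 2, 3, 6.
Test each divisor d:
7^1 ≡ 7
7^2 ≡ 4
7^3 ≡ 1
Hence ord(7) = 3.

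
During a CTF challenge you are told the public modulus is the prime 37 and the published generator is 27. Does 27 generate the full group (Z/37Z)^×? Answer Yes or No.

No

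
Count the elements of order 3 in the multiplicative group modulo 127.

φ(127) = 127 − 1 = 126 = 2 · 3^2 · 7.
Since (Z/127Z)^× is cyclic of order 126, the number of elements of order d is φ(d) when d | 126 and 0 otherwise.
3 | 126, and φ(3) = 3 − 1 = 2.

2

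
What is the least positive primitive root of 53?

2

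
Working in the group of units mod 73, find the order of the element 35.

36

The order of 35 must divide φ(73) = 73 − 1 = 72 = 2^3 · 3^2.
Divisors of 72: 1, 2, 3, 4, 6, 8, 9, 12, 18, 24, 36, 72.
Check 35^d mod 73 for each divisor in increasing order:
35^1 ≡ 35 (mod 73)
35^2 ≡ 57 (mod 73)
35^3 ≡ 24 (mod 73)
35^4 ≡ 37 (mod 73)
35^6 ≡ 65 (mod 73)
35^8 ≡ 55 (mod 73)
35^9 ≡ 27 (mod 73)
35^12 ≡ 64 (mod 73)
35^18 ≡ 72 (mod 73)
35^24 ≡ 8 (mod 73)
35^36 ≡ 1 (mod 73) ✓
Hence ord(35) = 36.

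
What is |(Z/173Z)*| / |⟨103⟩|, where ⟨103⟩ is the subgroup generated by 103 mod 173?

The order of 103 must divide φ(173) = 173 − 1 = 172 = 2^2 · 43.
Divisors of 172: 1, 2, 4, 43, 86, 172.
Evaluate successive powers at the divisors of 172:
103^1 ≡ 103 (mod 173)
103^2 ≡ 56 (mod 173)
103^4 ≡ 22 (mod 173)
103^43 ≡ 80 (mod 173)
103^86 ≡ 172 (mod 173)
103^172 ≡ 1 (mod 173) ✓
So ord_173(103) = 172, hence |⟨103⟩| = 172.
The index is φ(173) / ord(103) = 172 / 172 = 1.

1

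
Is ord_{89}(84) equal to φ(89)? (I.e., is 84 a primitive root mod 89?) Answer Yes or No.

φ(89) = 89 − 1 = 88 = 2^3 · 11.
Test 84^(88/q) mod 89 for each prime factor q of 88:
84^44 ≡ 1 (mod 89)  [q = 2: ≡ 1 ✗]
84^8 ≡ 4 (mod 89)  [q = 11: ≢ 1 ✓]
84^44 ≡ 1 shows ord(84) | 44, strictly less than φ(89); not a primitive root.

No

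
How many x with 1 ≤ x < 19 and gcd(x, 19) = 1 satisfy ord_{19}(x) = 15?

0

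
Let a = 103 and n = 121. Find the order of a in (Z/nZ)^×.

Since 103 ∈ (Z/121Z)^×, its order divides φ(121) = φ(11^2) = 11·(11−1) = 110 = 2 · 5 · 11.
Divisors of 110: 1, 2, 5, 10, 11, 22, 55, 110.
Check 103^d mod 121 for each divisor in increasing order:
103^1 ≡ 103 (mod 121)
103^2 ≡ 82 (mod 121)
103^5 ≡ 89 (mod 121)
103^10 ≡ 56 (mod 121)
103^11 ≡ 81 (mod 121)
103^22 ≡ 27 (mod 121)
103^55 ≡ 1 (mod 121) ✓
Therefore the multiplicative order of 103 modulo 121 is 55.

55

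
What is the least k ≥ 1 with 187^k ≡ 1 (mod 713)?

11

Since 187 ∈ (Z/713Z)^×, its order divides φ(713) = φ(23·31) = (23−1)·(31−1) = 22·30 = 660 = 2^2 · 3 · 5 · 11.
Divisors of 660: 1, 2, 3, 4, 5, 6, 10, 11, 12, 15, 20, 22, 30, 33, 44, 55, 60, 66, 110, 132, 165, 220, 330, 660.
Evaluate successive powers at the divisors of 660:
187^1 ≡ 187
187^2 ≡ 32
187^3 ≡ 280
187^4 ≡ 311
187^5 ≡ 404
187^6 ≡ 683
187^10 ≡ 652
187^11 ≡ 1
Therefore the multiplicative order of 187 modulo 713 is 11.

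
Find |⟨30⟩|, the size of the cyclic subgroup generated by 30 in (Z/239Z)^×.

119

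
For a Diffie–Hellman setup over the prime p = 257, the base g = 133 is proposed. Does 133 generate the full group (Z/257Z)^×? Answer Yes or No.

φ(257) = 257 − 1 = 256 = 2^8.
133 is a primitive root mod 257 iff 133^(φ(257)/q) ≢ 1 for every prime q | φ(257), i.e. q ∈ {2}.
133^128 ≡ 1 (mod 257)  [q = 2: ≡ 1 ✗]
The check at q = 2 fails, so 133 generates a proper subgroup.

No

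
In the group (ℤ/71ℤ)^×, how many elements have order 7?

6

φ(71) = 71 − 1 = 70 = 2 · 5 · 7.
Since (Z/71Z)^× is cyclic of order 70, the number of elements of order d is φ(d) when d | 70 and 0 otherwise.
7 | 70, and φ(7) = 7 − 1 = 6.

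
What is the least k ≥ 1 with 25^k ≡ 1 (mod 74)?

By Lagrange's theorem, ord_74(25) divides φ(74) = φ(2)·φ(37) = 1·36 = 36 = 2^2 · 3^2.
Divisors of 36: 1, 2, 3, 4, 6, 9, 12, 18, 36.
Compute 25^d (mod 74) for the divisors d until we hit 1:
25^1 ≡ 25 (mod 74)
25^2 ≡ 33 (mod 74)
25^3 ≡ 11 (mod 74)
25^4 ≡ 53 (mod 74)
25^6 ≡ 47 (mod 74)
25^9 ≡ 73 (mod 74)
25^12 ≡ 63 (mod 74)
25^18 ≡ 1 (mod 74) ✓
Hence ord(25) = 18.

18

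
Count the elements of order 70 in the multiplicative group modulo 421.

24

φ(421) = 421 − 1 = 420 = 2^2 · 3 · 5 · 7.
Since (Z/421Z)^× is cyclic of order 420, the number of elements of order d is φ(d) when d | 420 and 0 otherwise.
70 = 2 · 5 · 7 divides 420, and φ(70) = 24.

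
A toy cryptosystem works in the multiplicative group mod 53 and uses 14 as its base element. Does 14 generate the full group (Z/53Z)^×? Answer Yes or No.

φ(53) = 53 − 1 = 52 = 2^2 · 13.
An element g generates (Z/53Z)^× iff g^(52/q) ≢ 1 (mod 53) for each prime q ∈ {2, 13}.
14^26 ≡ 52 (mod 53)  [q = 2: ≢ 1 ✓]
14^4 ≡ 44 (mod 53)  [q = 13: ≢ 1 ✓]
All checks pass, so 14 has order 52 and is a primitive root modulo 53.

Yes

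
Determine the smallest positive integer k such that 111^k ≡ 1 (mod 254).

The order of 111 must divide φ(254) = φ(2)·φ(127) = 1·126 = 126 = 2 · 3^2 · 7.
Divisors of 126: 1, 2, 3, 6, 7, 9, 14, 18, 21, 42, 63, 126.
Test each divisor d:
111^1 ≡ 111 (mod 254)
111^2 ≡ 129 (mod 254)
111^3 ≡ 95 (mod 254)
111^6 ≡ 135 (mod 254)
111^7 ≡ 253 (mod 254)
111^9 ≡ 125 (mod 254)
111^14 ≡ 1 (mod 254) ✓
The smallest such exponent is 14, so the order of 111 is 14.

14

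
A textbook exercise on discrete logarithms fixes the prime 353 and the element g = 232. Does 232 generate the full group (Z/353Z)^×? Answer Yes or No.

No

φ(353) = 353 − 1 = 352 = 2^5 · 11.
An element g generates (Z/353Z)^× iff g^(352/q) ≢ 1 (mod 353) for each prime q ∈ {2, 11}.
232^176 ≡ 1 (mod 353)  [q = 2: ≡ 1 ✗]
232^32 ≡ 58 (mod 353)  [q = 11: ≢ 1 ✓]
The check at q = 2 fails, so 232 generates a proper subgroup.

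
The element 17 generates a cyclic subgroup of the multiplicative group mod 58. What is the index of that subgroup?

Since 17 ∈ (Z/58Z)^×, its order divides φ(58) = φ(2)·φ(29) = 1·28 = 28 = 2^2 · 7.
Divisors of 28: 1, 2, 4, 7, 14, 28.
Test each divisor d:
17^1 ≡ 17
17^2 ≡ 57
17^4 ≡ 1
So ord_58(17) = 4, hence |⟨17⟩| = 4.
Index = |(Z/58Z)^×| / |⟨17⟩| = 28 / 4 = 7.

7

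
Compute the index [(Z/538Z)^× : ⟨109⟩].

1

ord(109) | φ(538) = φ(2)·φ(269) = 1·268 = 268 = 2^2 · 67.
Divisors of 268: 1, 2, 4, 67, 134, 268.
Compute 109^d (mod 538) for the divisors d until we hit 1:
109^1 ≡ 109 (mod 538)
109^2 ≡ 45 (mod 538)
109^4 ≡ 411 (mod 538)
109^67 ≡ 351 (mod 538)
109^134 ≡ 537 (mod 538)
109^268 ≡ 1 (mod 538) ✓
So ord_538(109) = 268, hence |⟨109⟩| = 268.
Index = |(Z/538Z)^×| / |⟨109⟩| = 268 / 268 = 1.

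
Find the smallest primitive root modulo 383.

φ(383) = 383 − 1 = 382 = 2 · 191.
g is a primitive root iff g^(382/q) ≢ 1 (mod 383) for each prime q ∈ {2, 191}.
g = 2: 2^191 ≡ 1 — hits 1, so not a primitive root.
g = 3: 3^191 ≡ 1 — hits 1, so not a primitive root.
g = 4: 4^191 ≡ 1 — hits 1, so not a primitive root.
g = 5: 5^191 ≡ 382; 5^2 ≡ 25 — none is 1, so 5 is a primitive root.
Hence the least primitive root of 383 is 5.

5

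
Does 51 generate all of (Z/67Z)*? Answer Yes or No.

Yes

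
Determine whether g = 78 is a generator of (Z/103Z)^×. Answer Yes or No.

Yes

φ(103) = 103 − 1 = 102 = 2 · 3 · 17.
It suffices to check that the order of 78 is not a proper divisor of 102: compute 78^(102/q) for q ∈ {2, 3, 17}.
78^51 ≡ 102 (mod 103)  [q = 2: ≢ 1 ✓]
78^34 ≡ 46 (mod 103)  [q = 3: ≢ 1 ✓]
78^6 ≡ 34 (mod 103)  [q = 17: ≢ 1 ✓]
None equal 1, so ord_103(78) = 102: 78 is a primitive root.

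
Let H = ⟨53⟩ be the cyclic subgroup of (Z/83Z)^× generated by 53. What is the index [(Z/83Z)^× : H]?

1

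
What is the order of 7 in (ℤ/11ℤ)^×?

ord(7) | φ(11) = 11 − 1 = 10 = 2 · 5.
Divisors of 10: 1, 2, 5, 10.
Evaluate successive powers at the divisors of 10:
7^1 ≡ 7
7^2 ≡ 5
7^5 ≡ 10
7^10 ≡ 1
So ord_11(7) = 10.

10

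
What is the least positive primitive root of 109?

φ(109) = 109 − 1 = 108 = 2^2 · 3^3.
Test candidates g = 2, 3, … against the prime factors q ∈ {2, 3} of φ(109): g is a generator iff g^(108/q) ≢ 1 for every such q.
g = 2: 2^54 ≡ 108; 2^36 ≡ 1 — hits 1, so not a primitive root.
g = 3: 3^54 ≡ 1 — hits 1, so not a primitive root.
g = 4: 4^54 ≡ 1 — hits 1, so not a primitive root.
g = 5: 5^54 ≡ 1 — hits 1, so not a primitive root.
g = 6: 6^54 ≡ 108; 6^36 ≡ 63 — none is 1, so 6 is a primitive root.
Hence the least primitive root of 109 is 6.

6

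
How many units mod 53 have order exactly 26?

12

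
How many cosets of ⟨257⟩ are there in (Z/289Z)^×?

2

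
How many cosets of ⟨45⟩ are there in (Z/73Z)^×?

ord(45) | φ(73) = 73 − 1 = 72 = 2^3 · 3^2.
Divisors of 72: 1, 2, 3, 4, 6, 8, 9, 12, 18, 24, 36, 72.
Evaluate successive powers at the divisors of 72:
45^1 ≡ 45 (mod 73)
45^2 ≡ 54 (mod 73)
45^3 ≡ 21 (mod 73)
45^4 ≡ 69 (mod 73)
45^6 ≡ 3 (mod 73)
45^8 ≡ 16 (mod 73)
45^9 ≡ 63 (mod 73)
45^12 ≡ 9 (mod 73)
45^18 ≡ 27 (mod 73)
45^24 ≡ 8 (mod 73)
45^36 ≡ 72 (mod 73)
45^72 ≡ 1 (mod 73) ✓
The order of 45 is 72, so the subgroup it generates has 72 elements.
The index is φ(73) / ord(45) = 72 / 72 = 1.

1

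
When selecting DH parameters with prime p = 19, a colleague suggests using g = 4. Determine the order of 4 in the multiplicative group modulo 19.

9

Since 4 ∈ (Z/19Z)^×, its order divides φ(19) = 19 − 1 = 18 = 2 · 3^2.
Divisors of 18: 1, 2, 3, 6, 9, 18.
Evaluate successive powers at the divisors of 18:
4^1 ≡ 4 (mod 19)
4^2 ≡ 16 (mod 19)
4^3 ≡ 7 (mod 19)
4^6 ≡ 11 (mod 19)
4^9 ≡ 1 (mod 19) ✓
Therefore the multiplicative order of 4 modulo 19 is 9.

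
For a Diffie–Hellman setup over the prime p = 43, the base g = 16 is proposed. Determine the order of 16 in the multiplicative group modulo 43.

Since 16 ∈ (Z/43Z)^×, its order divides φ(43) = 43 − 1 = 42 = 2 · 3 · 7.
Divisors of 42: 1, 2, 3, 6, 7, 14, 21, 42.
Compute 16^d (mod 43) for the divisors d until we hit 1:
16^1 ≡ 16
16^2 ≡ 41
16^3 ≡ 11
16^6 ≡ 35
16^7 ≡ 1
The smallest such exponent is 7, so the order of 16 is 7.

7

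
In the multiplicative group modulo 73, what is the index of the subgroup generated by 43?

3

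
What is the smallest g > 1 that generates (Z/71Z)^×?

7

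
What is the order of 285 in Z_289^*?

The order of 285 must divide φ(289) = φ(17^2) = 17·(17−1) = 272 = 2^4 · 17.
Divisors of 272: 1, 2, 4, 8, 16, 17, 34, 68, 136, 272.
Check 285^d mod 289 for each divisor in increasing order:
285^1 ≡ 285 (mod 289)
285^2 ≡ 16 (mod 289)
285^4 ≡ 256 (mod 289)
285^8 ≡ 222 (mod 289)
285^16 ≡ 154 (mod 289)
285^17 ≡ 251 (mod 289)
285^34 ≡ 288 (mod 289)
285^68 ≡ 1 (mod 289) ✓
So ord_289(285) = 68.

68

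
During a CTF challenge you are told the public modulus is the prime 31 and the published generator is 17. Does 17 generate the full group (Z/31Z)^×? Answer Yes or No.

φ(31) = 31 − 1 = 30 = 2 · 3 · 5.
It suffices to check that the order of 17 is not a proper divisor of 30: compute 17^(30/q) for q ∈ {2, 3, 5}.
17^15 ≡ 30 (mod 31)  [q = 2: ≢ 1 ✓]
17^10 ≡ 25 (mod 31)  [q = 3: ≢ 1 ✓]
17^6 ≡ 8 (mod 31)  [q = 5: ≢ 1 ✓]
Every test exponent gives a nontrivial residue, hence 17 generates the full group.

Yes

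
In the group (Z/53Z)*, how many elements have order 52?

φ(53) = 53 − 1 = 52 = 2^2 · 13.
Since (Z/53Z)^× is cyclic of order 52, the number of elements of order d is φ(d) when d | 52 and 0 otherwise.
52 = 2^2 · 13 divides 52, and φ(52) = 24.

24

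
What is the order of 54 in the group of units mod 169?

ord(54) | φ(169) = φ(13^2) = 13·(13−1) = 156 = 2^2 · 3 · 13.
Divisors of 156: 1, 2, 3, 4, 6, 12, 13, 26, 39, 52, 78, 156.
Evaluate successive powers at the divisors of 156:
54^1 ≡ 54 (mod 169)
54^2 ≡ 43 (mod 169)
54^3 ≡ 125 (mod 169)
54^4 ≡ 159 (mod 169)
54^6 ≡ 77 (mod 169)
54^12 ≡ 14 (mod 169)
54^13 ≡ 80 (mod 169)
54^26 ≡ 147 (mod 169)
54^39 ≡ 99 (mod 169)
54^52 ≡ 146 (mod 169)
54^78 ≡ 168 (mod 169)
54^156 ≡ 1 (mod 169) ✓
The smallest such exponent is 156, so the order of 54 is 156.

156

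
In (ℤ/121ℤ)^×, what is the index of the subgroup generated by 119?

2

The order of 119 must divide φ(121) = φ(11^2) = 11·(11−1) = 110 = 2 · 5 · 11.
Divisors of 110: 1, 2, 5, 10, 11, 22, 55, 110.
Test each divisor d:
119^1 ≡ 119
119^2 ≡ 4
119^5 ≡ 89
119^10 ≡ 56
119^11 ≡ 9
119^22 ≡ 81
119^55 ≡ 1
Thus |⟨119⟩| = ord(119) = 55.
The index is φ(121) / ord(119) = 110 / 55 = 2.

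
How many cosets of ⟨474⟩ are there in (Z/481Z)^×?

12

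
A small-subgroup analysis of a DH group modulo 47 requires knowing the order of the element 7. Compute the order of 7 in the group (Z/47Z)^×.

ord(7) | φ(47) = 47 − 1 = 46 = 2 · 23.
Divisors of 46: 1, 2, 23, 46.
Test each divisor d:
7^1 ≡ 7
7^2 ≡ 2
7^23 ≡ 1
The smallest such exponent is 23, so the order of 7 is 23.

23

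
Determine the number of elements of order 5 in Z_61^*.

4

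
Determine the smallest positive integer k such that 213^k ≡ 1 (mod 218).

54

The order of 213 must divide φ(218) = φ(2)·φ(109) = 1·108 = 108 = 2^2 · 3^3.
Divisors of 108: 1, 2, 3, 4, 6, 9, 12, 18, 27, 36, 54, 108.
Test each divisor d:
213^1 ≡ 213
213^2 ≡ 25
213^3 ≡ 93
213^4 ≡ 189
213^6 ≡ 147
213^9 ≡ 155
213^12 ≡ 27
213^18 ≡ 45
213^27 ≡ 217
213^36 ≡ 63
213^54 ≡ 1
Hence ord(213) = 54.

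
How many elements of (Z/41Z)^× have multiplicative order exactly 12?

φ(41) = 41 − 1 = 40 = 2^3 · 5.
Since (Z/41Z)^× is cyclic of order 40, the number of elements of order d is φ(d) when d | 40 and 0 otherwise.
12 does not divide 40, so no element of (Z/41Z)^× has order 12.

0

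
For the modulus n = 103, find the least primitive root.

φ(103) = 103 − 1 = 102 = 2 · 3 · 17.
Test candidates g = 2, 3, … against the prime factors q ∈ {2, 3, 17} of φ(103): g is a generator iff g^(102/q) ≢ 1 for every such q.
g = 2: 2^51 ≡ 1 — hits 1, so not a primitive root.
g = 3: 3^51 ≡ 102; 3^34 ≡ 1 — hits 1, so not a primitive root.
g = 4: 4^51 ≡ 1 — hits 1, so not a primitive root.
g = 5: 5^51 ≡ 102; 5^34 ≡ 56; 5^6 ≡ 72 — none is 1, so 5 is a primitive root.
The smallest primitive root modulo 103 is 5.

5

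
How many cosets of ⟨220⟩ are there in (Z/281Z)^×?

The order of 220 must divide φ(281) = 281 − 1 = 280 = 2^3 · 5 · 7.
Divisors of 280: 1, 2, 4, 5, 7, 8, 10, 14, 20, 28, 35, 40, 56, 70, 140, 280.
Compute 220^d (mod 281) for the divisors d until we hit 1:
220^1 ≡ 220
220^2 ≡ 68
220^4 ≡ 128
220^5 ≡ 60
220^7 ≡ 146
220^8 ≡ 86
220^10 ≡ 228
220^14 ≡ 241
220^20 ≡ 280
220^28 ≡ 195
220^35 ≡ 89
220^40 ≡ 1
The order of 220 is 40, so the subgroup it generates has 40 elements.
Index = |(Z/281Z)^×| / |⟨220⟩| = 280 / 40 = 7.

7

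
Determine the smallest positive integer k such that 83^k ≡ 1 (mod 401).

Since 83 ∈ (Z/401Z)^×, its order divides φ(401) = 401 − 1 = 400 = 2^4 · 5^2.
Divisors of 400: 1, 2, 4, 5, 8, 10, 16, 20, 25, 40, 50, 80, 100, 200, 400.
Compute 83^d (mod 401) for the divisors d until we hit 1:
83^1 ≡ 83 (mod 401)
83^2 ≡ 72 (mod 401)
83^4 ≡ 372 (mod 401)
83^5 ≡ 400 (mod 401)
83^8 ≡ 39 (mod 401)
83^10 ≡ 1 (mod 401) ✓
Hence ord(83) = 10.

10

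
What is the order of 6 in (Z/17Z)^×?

16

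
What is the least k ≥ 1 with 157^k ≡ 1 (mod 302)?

Since 157 ∈ (Z/302Z)^×, its order divides φ(302) = φ(2)·φ(151) = 1·150 = 150 = 2 · 3 · 5^2.
Divisors of 150: 1, 2, 3, 5, 6, 10, 15, 25, 30, 50, 75, 150.
Evaluate successive powers at the divisors of 150:
157^1 ≡ 157 (mod 302)
157^2 ≡ 187 (mod 302)
157^3 ≡ 65 (mod 302)
157^5 ≡ 75 (mod 302)
157^6 ≡ 299 (mod 302)
157^10 ≡ 189 (mod 302)
157^15 ≡ 283 (mod 302)
157^25 ≡ 33 (mod 302)
157^30 ≡ 59 (mod 302)
157^50 ≡ 183 (mod 302)
157^75 ≡ 301 (mod 302)
157^150 ≡ 1 (mod 302) ✓
So ord_302(157) = 150.

150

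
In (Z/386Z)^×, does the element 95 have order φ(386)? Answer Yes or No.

No

φ(386) = φ(2)·φ(193) = 1·192 = 192 = 2^6 · 3.
It suffices to check that the order of 95 is not a proper divisor of 192: compute 95^(192/q) for q ∈ {2, 3}.
95^96 ≡ 1 (mod 386)  [q = 2: ≡ 1 ✗]
95^64 ≡ 301 (mod 386)  [q = 3: ≢ 1 ✓]
Since 95^96 ≡ 1, the order of 95 divides 96 < 192, so 95 is not a primitive root.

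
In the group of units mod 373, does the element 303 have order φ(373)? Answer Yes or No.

φ(373) = 373 − 1 = 372 = 2^2 · 3 · 31.
Test 303^(372/q) mod 373 for each prime factor q of 372:
303^186 ≡ 1 (mod 373)  [q = 2: ≡ 1 ✗]
303^124 ≡ 88 (mod 373)  [q = 3: ≢ 1 ✓]
303^12 ≡ 119 (mod 373)  [q = 31: ≢ 1 ✓]
Since 303^186 ≡ 1, the order of 303 divides 186 < 372, so 303 is not a primitive root.

No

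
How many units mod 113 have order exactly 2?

φ(113) = 113 − 1 = 112 = 2^4 · 7.
Since (Z/113Z)^× is cyclic of order 112, the number of elements of order d is φ(d) when d | 112 and 0 otherwise.
2 | 112, and φ(2) = 2 − 1 = 1.

1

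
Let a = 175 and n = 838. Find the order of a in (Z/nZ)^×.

209

By Lagrange's theorem, ord_838(175) divides φ(838) = φ(2)·φ(419) = 1·418 = 418 = 2 · 11 · 19.
Divisors of 418: 1, 2, 11, 19, 22, 38, 209, 418.
Evaluate successive powers at the divisors of 418:
175^1 ≡ 175 (mod 838)
175^2 ≡ 457 (mod 838)
175^11 ≡ 107 (mod 838)
175^19 ≡ 13 (mod 838)
175^22 ≡ 555 (mod 838)
175^38 ≡ 169 (mod 838)
175^209 ≡ 1 (mod 838) ✓
Hence ord(175) = 209.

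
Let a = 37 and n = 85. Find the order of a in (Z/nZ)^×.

16

The order of 37 must divide φ(85) = φ(5·17) = (5−1)·(17−1) = 4·16 = 64 = 2^6.
Divisors of 64: 1, 2, 4, 8, 16, 32, 64.
Compute 37^d (mod 85) for the divisors d until we hit 1:
37^1 ≡ 37
37^2 ≡ 9
37^4 ≡ 81
37^8 ≡ 16
37^16 ≡ 1
So ord_85(37) = 16.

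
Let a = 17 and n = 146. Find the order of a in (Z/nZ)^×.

24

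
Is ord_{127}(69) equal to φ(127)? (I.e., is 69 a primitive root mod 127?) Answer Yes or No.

No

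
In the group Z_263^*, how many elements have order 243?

0

φ(263) = 263 − 1 = 262 = 2 · 131.
(Z/263Z)^× is cyclic (|G| = 262); a cyclic group of order m has exactly φ(d) elements of each order d | m, and none otherwise.
243 does not divide 262, so no element of (Z/263Z)^× has order 243.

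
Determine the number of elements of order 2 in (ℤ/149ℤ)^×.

1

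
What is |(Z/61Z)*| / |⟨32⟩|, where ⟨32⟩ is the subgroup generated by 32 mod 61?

Since 32 ∈ (Z/61Z)^×, its order divides φ(61) = 61 − 1 = 60 = 2^2 · 3 · 5.
Divisors of 60: 1, 2, 3, 4, 5, 6, 10, 12, 15, 20, 30, 60.
Evaluate successive powers at the divisors of 60:
32^1 ≡ 32 (mod 61)
32^2 ≡ 48 (mod 61)
32^3 ≡ 11 (mod 61)
32^4 ≡ 47 (mod 61)
32^5 ≡ 40 (mod 61)
32^6 ≡ 60 (mod 61)
32^10 ≡ 14 (mod 61)
32^12 ≡ 1 (mod 61) ✓
The order of 32 is 12, so the subgroup it generates has 12 elements.
The index is φ(61) / ord(32) = 60 / 12 = 5.

5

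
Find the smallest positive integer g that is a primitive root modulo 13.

φ(13) = 13 − 1 = 12 = 2^2 · 3.
Test candidates g = 2, 3, … against the prime factors q ∈ {2, 3} of φ(13): g is a generator iff g^(12/q) ≢ 1 for every such q.
g = 2: 2^6 ≡ 12; 2^4 ≡ 3 — none is 1, so 2 is a primitive root.
The smallest primitive root modulo 13 is 2.

2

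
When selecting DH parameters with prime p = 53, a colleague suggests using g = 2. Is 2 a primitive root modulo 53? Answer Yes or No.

Yes

φ(53) = 53 − 1 = 52 = 2^2 · 13.
An element g generates (Z/53Z)^× iff g^(52/q) ≢ 1 (mod 53) for each prime q ∈ {2, 13}.
2^26 ≡ 52 (mod 53)  [q = 2: ≢ 1 ✓]
2^4 ≡ 16 (mod 53)  [q = 13: ≢ 1 ✓]
Every test exponent gives a nontrivial residue, hence 2 generates the full group.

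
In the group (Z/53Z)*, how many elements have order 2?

φ(53) = 53 − 1 = 52 = 2^2 · 13.
(Z/53Z)^× is cyclic (|G| = 52); a cyclic group of order m has exactly φ(d) elements of each order d | m, and none otherwise.
2 | 52, and φ(2) = 2 − 1 = 1.

1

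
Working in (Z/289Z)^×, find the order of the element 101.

34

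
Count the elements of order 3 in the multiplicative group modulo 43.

2

φ(43) = 43 − 1 = 42 = 2 · 3 · 7.
Since (Z/43Z)^× is cyclic of order 42, the number of elements of order d is φ(d) when d | 42 and 0 otherwise.
3 | 42, and φ(3) = 3 − 1 = 2.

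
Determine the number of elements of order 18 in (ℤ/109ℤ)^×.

φ(109) = 109 − 1 = 108 = 2^2 · 3^3.
In a cyclic group of order 108, there are φ(d) elements of order d for each divisor d of 108, and zero for non-divisors.
18 = 2 · 3^2 divides 108, and φ(18) = 6.

6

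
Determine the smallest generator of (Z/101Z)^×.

2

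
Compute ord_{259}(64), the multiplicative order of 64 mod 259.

6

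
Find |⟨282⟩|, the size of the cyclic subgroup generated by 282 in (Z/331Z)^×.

The order of 282 must divide φ(331) = 331 − 1 = 330 = 2 · 3 · 5 · 11.
Divisors of 330: 1, 2, 3, 5, 6, 10, 11, 15, 22, 30, 33, 55, 66, 110, 165, 330.
Evaluate successive powers at the divisors of 330:
282^1 ≡ 282 (mod 331)
282^2 ≡ 84 (mod 331)
282^3 ≡ 187 (mod 331)
282^5 ≡ 151 (mod 331)
282^6 ≡ 214 (mod 331)
282^10 ≡ 293 (mod 331)
282^11 ≡ 207 (mod 331)
282^15 ≡ 220 (mod 331)
282^22 ≡ 150 (mod 331)
282^30 ≡ 74 (mod 331)
282^33 ≡ 267 (mod 331)
282^55 ≡ 330 (mod 331)
282^66 ≡ 124 (mod 331)
282^110 ≡ 1 (mod 331) ✓
The smallest such exponent is 110, so the order of 282 is 110.

110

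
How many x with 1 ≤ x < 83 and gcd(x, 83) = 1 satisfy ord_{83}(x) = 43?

0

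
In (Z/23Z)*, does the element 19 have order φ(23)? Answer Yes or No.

φ(23) = 23 − 1 = 22 = 2 · 11.
19 is a primitive root mod 23 iff 19^(φ(23)/q) ≢ 1 for every prime q | φ(23), i.e. q ∈ {2, 11}.
19^11 ≡ 22 (mod 23)  [q = 2: ≢ 1 ✓]
19^2 ≡ 16 (mod 23)  [q = 11: ≢ 1 ✓]
All checks pass, so 19 has order 22 and is a primitive root modulo 23.

Yes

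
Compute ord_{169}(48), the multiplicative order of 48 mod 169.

Since 48 ∈ (Z/169Z)^×, its order divides φ(169) = φ(13^2) = 13·(13−1) = 156 = 2^2 · 3 · 13.
Divisors of 156: 1, 2, 3, 4, 6, 12, 13, 26, 39, 52, 78, 156.
Evaluate successive powers at the divisors of 156:
48^1 ≡ 48 (mod 169)
48^2 ≡ 107 (mod 169)
48^3 ≡ 66 (mod 169)
48^4 ≡ 126 (mod 169)
48^6 ≡ 131 (mod 169)
48^12 ≡ 92 (mod 169)
48^13 ≡ 22 (mod 169)
48^26 ≡ 146 (mod 169)
48^39 ≡ 1 (mod 169) ✓
Hence ord(48) = 39.

39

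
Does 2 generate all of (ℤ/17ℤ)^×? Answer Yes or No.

No

φ(17) = 17 − 1 = 16 = 2^4.
Test 2^(16/q) mod 17 for each prime factor q of 16:
2^8 ≡ 1 (mod 17)  [q = 2: ≡ 1 ✗]
The check at q = 2 fails, so 2 generates a proper subgroup.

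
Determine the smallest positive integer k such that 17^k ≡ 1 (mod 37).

Since 17 ∈ (Z/37Z)^×, its order divides φ(37) = 37 − 1 = 36 = 2^2 · 3^2.
Divisors of 36: 1, 2, 3, 4, 6, 9, 12, 18, 36.
Check 17^d mod 37 for each divisor in increasing order:
17^1 ≡ 17 (mod 37)
17^2 ≡ 30 (mod 37)
17^3 ≡ 29 (mod 37)
17^4 ≡ 12 (mod 37)
17^6 ≡ 27 (mod 37)
17^9 ≡ 6 (mod 37)
17^12 ≡ 26 (mod 37)
17^18 ≡ 36 (mod 37)
17^36 ≡ 1 (mod 37) ✓
So ord_37(17) = 36.

36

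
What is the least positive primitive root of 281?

3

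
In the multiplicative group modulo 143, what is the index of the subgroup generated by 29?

Since 29 ∈ (Z/143Z)^×, its order divides φ(143) = φ(11·13) = (11−1)·(13−1) = 10·12 = 120 = 2^3 · 3 · 5.
Divisors of 120: 1, 2, 3, 4, 5, 6, 8, 10, 12, 15, 20, 24, 30, 40, 60, 120.
Compute 29^d (mod 143) for the divisors d until we hit 1:
29^1 ≡ 29 (mod 143)
29^2 ≡ 126 (mod 143)
29^3 ≡ 79 (mod 143)
29^4 ≡ 3 (mod 143)
29^5 ≡ 87 (mod 143)
29^6 ≡ 92 (mod 143)
29^8 ≡ 9 (mod 143)
29^10 ≡ 133 (mod 143)
29^12 ≡ 27 (mod 143)
29^15 ≡ 131 (mod 143)
29^20 ≡ 100 (mod 143)
29^24 ≡ 14 (mod 143)
29^30 ≡ 1 (mod 143) ✓
The order of 29 is 30, so the subgroup it generates has 30 elements.
Index = |(Z/143Z)^×| / |⟨29⟩| = 120 / 30 = 4.

4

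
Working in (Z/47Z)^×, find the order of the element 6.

23

ord(6) | φ(47) = 47 − 1 = 46 = 2 · 23.
Divisors of 46: 1, 2, 23, 46.
Test each divisor d:
6^1 ≡ 6 (mod 47)
6^2 ≡ 36 (mod 47)
6^23 ≡ 1 (mod 47) ✓
Hence ord(6) = 23.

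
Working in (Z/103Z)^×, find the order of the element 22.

ord(22) | φ(103) = 103 − 1 = 102 = 2 · 3 · 17.
Divisors of 102: 1, 2, 3, 6, 17, 34, 51, 102.
Test each divisor d:
22^1 ≡ 22 (mod 103)
22^2 ≡ 72 (mod 103)
22^3 ≡ 39 (mod 103)
22^6 ≡ 79 (mod 103)
22^17 ≡ 102 (mod 103)
22^34 ≡ 1 (mod 103) ✓
Hence ord(22) = 34.

34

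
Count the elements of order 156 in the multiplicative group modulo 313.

φ(313) = 313 − 1 = 312 = 2^3 · 3 · 13.
(Z/313Z)^× is cyclic (|G| = 312); a cyclic group of order m has exactly φ(d) elements of each order d | m, and none otherwise.
156 = 2^2 · 3 · 13 divides 312, and φ(156) = 48.

48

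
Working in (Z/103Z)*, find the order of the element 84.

102

Since 84 ∈ (Z/103Z)^×, its order divides φ(103) = 103 − 1 = 102 = 2 · 3 · 17.
Divisors of 102: 1, 2, 3, 6, 17, 34, 51, 102.
Test each divisor d:
84^1 ≡ 84
84^2 ≡ 52
84^3 ≡ 42
84^6 ≡ 13
84^17 ≡ 47
84^34 ≡ 46
84^51 ≡ 102
84^102 ≡ 1
The smallest such exponent is 102, so the order of 84 is 102.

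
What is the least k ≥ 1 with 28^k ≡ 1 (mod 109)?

Since 28 ∈ (Z/109Z)^×, its order divides φ(109) = 109 − 1 = 108 = 2^2 · 3^3.
Divisors of 108: 1, 2, 3, 4, 6, 9, 12, 18, 27, 36, 54, 108.
Compute 28^d (mod 109) for the divisors d until we hit 1:
28^1 ≡ 28 (mod 109)
28^2 ≡ 21 (mod 109)
28^3 ≡ 43 (mod 109)
28^4 ≡ 5 (mod 109)
28^6 ≡ 105 (mod 109)
28^9 ≡ 46 (mod 109)
28^12 ≡ 16 (mod 109)
28^18 ≡ 45 (mod 109)
28^27 ≡ 108 (mod 109)
28^36 ≡ 63 (mod 109)
28^54 ≡ 1 (mod 109) ✓
The smallest such exponent is 54, so the order of 28 is 54.

54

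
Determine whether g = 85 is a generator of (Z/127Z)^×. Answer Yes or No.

φ(127) = 127 − 1 = 126 = 2 · 3^2 · 7.
Test 85^(126/q) mod 127 for each prime factor q of 126:
85^63 ≡ 126 (mod 127)  [q = 2: ≢ 1 ✓]
85^42 ≡ 19 (mod 127)  [q = 3: ≢ 1 ✓]
85^18 ≡ 32 (mod 127)  [q = 7: ≢ 1 ✓]
All checks pass, so 85 has order 126 and is a primitive root modulo 127.

Yes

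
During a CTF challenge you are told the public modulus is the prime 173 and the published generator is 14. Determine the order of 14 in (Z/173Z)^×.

The order of 14 must divide φ(173) = 173 − 1 = 172 = 2^2 · 43.
Divisors of 172: 1, 2, 4, 43, 86, 172.
Evaluate successive powers at the divisors of 172:
14^1 ≡ 14 (mod 173)
14^2 ≡ 23 (mod 173)
14^4 ≡ 10 (mod 173)
14^43 ≡ 1 (mod 173) ✓
Hence ord(14) = 43.

43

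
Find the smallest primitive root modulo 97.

φ(97) = 97 − 1 = 96 = 2^5 · 3.
Test candidates g = 2, 3, … against the prime factors q ∈ {2, 3} of φ(97): g is a generator iff g^(96/q) ≢ 1 for every such q.
g = 2: 2^48 ≡ 1 — hits 1, so not a primitive root.
g = 3: 3^48 ≡ 1 — hits 1, so not a primitive root.
g = 4: 4^48 ≡ 1 — hits 1, so not a primitive root.
g = 5: 5^48 ≡ 96; 5^32 ≡ 35 — none is 1, so 5 is a primitive root.
The smallest primitive root modulo 97 is 5.

5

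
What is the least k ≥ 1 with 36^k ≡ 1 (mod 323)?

By Lagrange's theorem, ord_323(36) divides φ(323) = φ(17·19) = (17−1)·(19−1) = 16·18 = 288 = 2^5 · 3^2.
Divisors of 288: 1, 2, 3, 4, 6, 8, 9, 12, 16, 18, 24, 32, 36, 48, 72, 96, 144, 288.
Evaluate successive powers at the divisors of 288:
36^1 ≡ 36 (mod 323)
36^2 ≡ 4 (mod 323)
36^3 ≡ 144 (mod 323)
36^4 ≡ 16 (mod 323)
36^6 ≡ 64 (mod 323)
36^8 ≡ 256 (mod 323)
36^9 ≡ 172 (mod 323)
36^12 ≡ 220 (mod 323)
36^16 ≡ 290 (mod 323)
36^18 ≡ 191 (mod 323)
36^24 ≡ 273 (mod 323)
36^32 ≡ 120 (mod 323)
36^36 ≡ 305 (mod 323)
36^48 ≡ 239 (mod 323)
36^72 ≡ 1 (mod 323) ✓
So ord_323(36) = 72.

72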